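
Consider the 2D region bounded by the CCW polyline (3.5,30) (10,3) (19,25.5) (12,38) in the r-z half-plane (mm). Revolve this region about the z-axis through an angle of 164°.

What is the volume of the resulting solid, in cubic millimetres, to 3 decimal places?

Profile (r,z), 4 vertices: (3.5,30) (10,3) (19,25.5) (12,38)
edge 0: (3.5,30)→(10,3)  cross = 3.5·3 − 10·30 = -289.5000; (r_i+r_j)·cross = 13.5·-289.5000 = -3908.2500
edge 1: (10,3)→(19,25.5)  cross = 10·25.5 − 19·3 = 198.0000; (r_i+r_j)·cross = 29·198.0000 = 5742.0000
edge 2: (19,25.5)→(12,38)  cross = 19·38 − 12·25.5 = 416.0000; (r_i+r_j)·cross = 31·416.0000 = 12896.0000
edge 3: (12,38)→(3.5,30)  cross = 12·30 − 3.5·38 = 227.0000; (r_i+r_j)·cross = 15.5·227.0000 = 3518.5000
Σcross = 551.5000 → A = |Σcross|/2 = 275.7500 mm²
Σ(r_i+r_j)·cross = 18248.2500 → first moment M = |Σ|/6 = 3041.3750
R_c = M/A = 3041.3750/275.7500 = 11.0295 mm
θ = 164° = 2.862340 rad
V = θ·R_c·A = 2.862340·11.0295·275.7500 = 8705.449 mm³

Volume = 8705.449 mm³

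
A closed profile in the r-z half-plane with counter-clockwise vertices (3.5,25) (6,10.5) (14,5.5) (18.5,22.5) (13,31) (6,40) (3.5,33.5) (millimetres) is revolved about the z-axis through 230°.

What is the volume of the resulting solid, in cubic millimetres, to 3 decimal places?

Volume = 12807.822 mm³

Profile (r,z), 7 vertices: (3.5,25) (6,10.5) (14,5.5) (18.5,22.5) (13,31) (6,40) (3.5,33.5)
edge 0: (3.5,25)→(6,10.5)  cross = 3.5·10.5 − 6·25 = -113.2500; (r_i+r_j)·cross = 9.5·-113.2500 = -1075.8750
edge 1: (6,10.5)→(14,5.5)  cross = 6·5.5 − 14·10.5 = -114.0000; (r_i+r_j)·cross = 20·-114.0000 = -2280.0000
edge 2: (14,5.5)→(18.5,22.5)  cross = 14·22.5 − 18.5·5.5 = 213.2500; (r_i+r_j)·cross = 32.5·213.2500 = 6930.6250
edge 3: (18.5,22.5)→(13,31)  cross = 18.5·31 − 13·22.5 = 281.0000; (r_i+r_j)·cross = 31.5·281.0000 = 8851.5000
edge 4: (13,31)→(6,40)  cross = 13·40 − 6·31 = 334.0000; (r_i+r_j)·cross = 19·334.0000 = 6346.0000
edge 5: (6,40)→(3.5,33.5)  cross = 6·33.5 − 3.5·40 = 61.0000; (r_i+r_j)·cross = 9.5·61.0000 = 579.5000
edge 6: (3.5,33.5)→(3.5,25)  cross = 3.5·25 − 3.5·33.5 = -29.7500; (r_i+r_j)·cross = 7·-29.7500 = -208.2500
Σcross = 632.2500 → A = |Σcross|/2 = 316.1250 mm²
Σ(r_i+r_j)·cross = 19143.5000 → first moment M = |Σ|/6 = 3190.5833
R_c = M/A = 3190.5833/316.1250 = 10.0928 mm
θ = 230° = 4.014257 rad
V = θ·R_c·A = 4.014257·10.0928·316.1250 = 12807.822 mm³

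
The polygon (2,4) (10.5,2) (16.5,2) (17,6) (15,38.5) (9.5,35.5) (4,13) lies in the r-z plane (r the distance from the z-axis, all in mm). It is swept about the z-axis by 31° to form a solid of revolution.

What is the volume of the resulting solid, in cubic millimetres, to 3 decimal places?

Profile (r,z), 7 vertices: (2,4) (10.5,2) (16.5,2) (17,6) (15,38.5) (9.5,35.5) (4,13)
edge 0: (2,4)→(10.5,2)  cross = 2·2 − 10.5·4 = -38.0000; (r_i+r_j)·cross = 12.5·-38.0000 = -475.0000
edge 1: (10.5,2)→(16.5,2)  cross = 10.5·2 − 16.5·2 = -12.0000; (r_i+r_j)·cross = 27·-12.0000 = -324.0000
edge 2: (16.5,2)→(17,6)  cross = 16.5·6 − 17·2 = 65.0000; (r_i+r_j)·cross = 33.5·65.0000 = 2177.5000
edge 3: (17,6)→(15,38.5)  cross = 17·38.5 − 15·6 = 564.5000; (r_i+r_j)·cross = 32·564.5000 = 18064.0000
edge 4: (15,38.5)→(9.5,35.5)  cross = 15·35.5 − 9.5·38.5 = 166.7500; (r_i+r_j)·cross = 24.5·166.7500 = 4085.3750
edge 5: (9.5,35.5)→(4,13)  cross = 9.5·13 − 4·35.5 = -18.5000; (r_i+r_j)·cross = 13.5·-18.5000 = -249.7500
edge 6: (4,13)→(2,4)  cross = 4·4 − 2·13 = -10.0000; (r_i+r_j)·cross = 6·-10.0000 = -60.0000
Σcross = 717.7500 → A = |Σcross|/2 = 358.8750 mm²
Σ(r_i+r_j)·cross = 23218.1250 → first moment M = |Σ|/6 = 3869.6875
R_c = M/A = 3869.6875/358.8750 = 10.7828 mm
θ = 31° = 0.541052 rad
V = θ·R_c·A = 0.541052·10.7828·358.8750 = 2093.702 mm³

Volume = 2093.702 mm³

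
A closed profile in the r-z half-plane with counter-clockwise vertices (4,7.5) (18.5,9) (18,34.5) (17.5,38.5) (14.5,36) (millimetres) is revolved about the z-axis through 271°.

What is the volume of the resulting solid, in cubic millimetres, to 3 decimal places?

Volume = 15674.303 mm³

Profile (r,z), 5 vertices: (4,7.5) (18.5,9) (18,34.5) (17.5,38.5) (14.5,36)
edge 0: (4,7.5)→(18.5,9)  cross = 4·9 − 18.5·7.5 = -102.7500; (r_i+r_j)·cross = 22.5·-102.7500 = -2311.8750
edge 1: (18.5,9)→(18,34.5)  cross = 18.5·34.5 − 18·9 = 476.2500; (r_i+r_j)·cross = 36.5·476.2500 = 17383.1250
edge 2: (18,34.5)→(17.5,38.5)  cross = 18·38.5 − 17.5·34.5 = 89.2500; (r_i+r_j)·cross = 35.5·89.2500 = 3168.3750
edge 3: (17.5,38.5)→(14.5,36)  cross = 17.5·36 − 14.5·38.5 = 71.7500; (r_i+r_j)·cross = 32·71.7500 = 2296.0000
edge 4: (14.5,36)→(4,7.5)  cross = 14.5·7.5 − 4·36 = -35.2500; (r_i+r_j)·cross = 18.5·-35.2500 = -652.1250
Σcross = 499.2500 → A = |Σcross|/2 = 249.6250 mm²
Σ(r_i+r_j)·cross = 19883.5000 → first moment M = |Σ|/6 = 3313.9167
R_c = M/A = 3313.9167/249.6250 = 13.2756 mm
θ = 271° = 4.729842 rad
V = θ·R_c·A = 4.729842·13.2756·249.6250 = 15674.303 mm³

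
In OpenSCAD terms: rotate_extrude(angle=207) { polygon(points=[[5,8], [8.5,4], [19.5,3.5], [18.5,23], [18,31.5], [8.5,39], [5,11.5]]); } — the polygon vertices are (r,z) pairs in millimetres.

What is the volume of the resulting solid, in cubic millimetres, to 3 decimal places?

Profile (r,z), 7 vertices: (5,8) (8.5,4) (19.5,3.5) (18.5,23) (18,31.5) (8.5,39) (5,11.5)
edge 0: (5,8)→(8.5,4)  cross = 5·4 − 8.5·8 = -48.0000; (r_i+r_j)·cross = 13.5·-48.0000 = -648.0000
edge 1: (8.5,4)→(19.5,3.5)  cross = 8.5·3.5 − 19.5·4 = -48.2500; (r_i+r_j)·cross = 28·-48.2500 = -1351.0000
edge 2: (19.5,3.5)→(18.5,23)  cross = 19.5·23 − 18.5·3.5 = 383.7500; (r_i+r_j)·cross = 38·383.7500 = 14582.5000
edge 3: (18.5,23)→(18,31.5)  cross = 18.5·31.5 − 18·23 = 168.7500; (r_i+r_j)·cross = 36.5·168.7500 = 6159.3750
edge 4: (18,31.5)→(8.5,39)  cross = 18·39 − 8.5·31.5 = 434.2500; (r_i+r_j)·cross = 26.5·434.2500 = 11507.6250
edge 5: (8.5,39)→(5,11.5)  cross = 8.5·11.5 − 5·39 = -97.2500; (r_i+r_j)·cross = 13.5·-97.2500 = -1312.8750
edge 6: (5,11.5)→(5,8)  cross = 5·8 − 5·11.5 = -17.5000; (r_i+r_j)·cross = 10·-17.5000 = -175.0000
Σcross = 775.7500 → A = |Σcross|/2 = 387.8750 mm²
Σ(r_i+r_j)·cross = 28762.6250 → first moment M = |Σ|/6 = 4793.7708
R_c = M/A = 4793.7708/387.8750 = 12.3591 mm
θ = 207° = 3.612832 rad
V = θ·R_c·A = 3.612832·12.3591·387.8750 = 17319.087 mm³

Volume = 17319.087 mm³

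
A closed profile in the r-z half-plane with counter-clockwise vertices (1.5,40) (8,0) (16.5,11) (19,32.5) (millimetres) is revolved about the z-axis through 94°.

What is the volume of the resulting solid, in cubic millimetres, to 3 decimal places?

Profile (r,z), 4 vertices: (1.5,40) (8,0) (16.5,11) (19,32.5)
edge 0: (1.5,40)→(8,0)  cross = 1.5·0 − 8·40 = -320.0000; (r_i+r_j)·cross = 9.5·-320.0000 = -3040.0000
edge 1: (8,0)→(16.5,11)  cross = 8·11 − 16.5·0 = 88.0000; (r_i+r_j)·cross = 24.5·88.0000 = 2156.0000
edge 2: (16.5,11)→(19,32.5)  cross = 16.5·32.5 − 19·11 = 327.2500; (r_i+r_j)·cross = 35.5·327.2500 = 11617.3750
edge 3: (19,32.5)→(1.5,40)  cross = 19·40 − 1.5·32.5 = 711.2500; (r_i+r_j)·cross = 20.5·711.2500 = 14580.6250
Σcross = 806.5000 → A = |Σcross|/2 = 403.2500 mm²
Σ(r_i+r_j)·cross = 25314.0000 → first moment M = |Σ|/6 = 4219.0000
R_c = M/A = 4219.0000/403.2500 = 10.4625 mm
θ = 94° = 1.640609 rad
V = θ·R_c·A = 1.640609·10.4625·403.2500 = 6921.731 mm³

Volume = 6921.731 mm³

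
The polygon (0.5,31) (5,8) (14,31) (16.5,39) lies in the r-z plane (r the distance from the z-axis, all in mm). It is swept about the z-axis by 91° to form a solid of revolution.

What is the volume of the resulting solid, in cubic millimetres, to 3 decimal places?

Volume = 2488.986 mm³

Profile (r,z), 4 vertices: (0.5,31) (5,8) (14,31) (16.5,39)
edge 0: (0.5,31)→(5,8)  cross = 0.5·8 − 5·31 = -151.0000; (r_i+r_j)·cross = 5.5·-151.0000 = -830.5000
edge 1: (5,8)→(14,31)  cross = 5·31 − 14·8 = 43.0000; (r_i+r_j)·cross = 19·43.0000 = 817.0000
edge 2: (14,31)→(16.5,39)  cross = 14·39 − 16.5·31 = 34.5000; (r_i+r_j)·cross = 30.5·34.5000 = 1052.2500
edge 3: (16.5,39)→(0.5,31)  cross = 16.5·31 − 0.5·39 = 492.0000; (r_i+r_j)·cross = 17·492.0000 = 8364.0000
Σcross = 418.5000 → A = |Σcross|/2 = 209.2500 mm²
Σ(r_i+r_j)·cross = 9402.7500 → first moment M = |Σ|/6 = 1567.1250
R_c = M/A = 1567.1250/209.2500 = 7.4892 mm
θ = 91° = 1.588250 rad
V = θ·R_c·A = 1.588250·7.4892·209.2500 = 2488.986 mm³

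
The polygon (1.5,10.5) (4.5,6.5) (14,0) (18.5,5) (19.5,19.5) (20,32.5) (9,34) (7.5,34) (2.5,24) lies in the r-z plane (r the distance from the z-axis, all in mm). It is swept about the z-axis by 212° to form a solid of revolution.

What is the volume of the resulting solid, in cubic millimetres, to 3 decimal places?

Profile (r,z), 9 vertices: (1.5,10.5) (4.5,6.5) (14,0) (18.5,5) (19.5,19.5) (20,32.5) (9,34) (7.5,34) (2.5,24)
edge 0: (1.5,10.5)→(4.5,6.5)  cross = 1.5·6.5 − 4.5·10.5 = -37.5000; (r_i+r_j)·cross = 6·-37.5000 = -225.0000
edge 1: (4.5,6.5)→(14,0)  cross = 4.5·0 − 14·6.5 = -91.0000; (r_i+r_j)·cross = 18.5·-91.0000 = -1683.5000
edge 2: (14,0)→(18.5,5)  cross = 14·5 − 18.5·0 = 70.0000; (r_i+r_j)·cross = 32.5·70.0000 = 2275.0000
edge 3: (18.5,5)→(19.5,19.5)  cross = 18.5·19.5 − 19.5·5 = 263.2500; (r_i+r_j)·cross = 38·263.2500 = 10003.5000
edge 4: (19.5,19.5)→(20,32.5)  cross = 19.5·32.5 − 20·19.5 = 243.7500; (r_i+r_j)·cross = 39.5·243.7500 = 9628.1250
edge 5: (20,32.5)→(9,34)  cross = 20·34 − 9·32.5 = 387.5000; (r_i+r_j)·cross = 29·387.5000 = 11237.5000
edge 6: (9,34)→(7.5,34)  cross = 9·34 − 7.5·34 = 51.0000; (r_i+r_j)·cross = 16.5·51.0000 = 841.5000
edge 7: (7.5,34)→(2.5,24)  cross = 7.5·24 − 2.5·34 = 95.0000; (r_i+r_j)·cross = 10·95.0000 = 950.0000
edge 8: (2.5,24)→(1.5,10.5)  cross = 2.5·10.5 − 1.5·24 = -9.7500; (r_i+r_j)·cross = 4·-9.7500 = -39.0000
Σcross = 972.2500 → A = |Σcross|/2 = 486.1250 mm²
Σ(r_i+r_j)·cross = 32988.1250 → first moment M = |Σ|/6 = 5498.0208
R_c = M/A = 5498.0208/486.1250 = 11.3099 mm
θ = 212° = 3.700098 rad
V = θ·R_c·A = 3.700098·11.3099·486.1250 = 20343.216 mm³

Volume = 20343.216 mm³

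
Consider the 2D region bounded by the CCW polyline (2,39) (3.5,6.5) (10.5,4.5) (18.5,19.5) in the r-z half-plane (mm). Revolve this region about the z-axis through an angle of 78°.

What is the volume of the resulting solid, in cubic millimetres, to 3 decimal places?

Profile (r,z), 4 vertices: (2,39) (3.5,6.5) (10.5,4.5) (18.5,19.5)
edge 0: (2,39)→(3.5,6.5)  cross = 2·6.5 − 3.5·39 = -123.5000; (r_i+r_j)·cross = 5.5·-123.5000 = -679.2500
edge 1: (3.5,6.5)→(10.5,4.5)  cross = 3.5·4.5 − 10.5·6.5 = -52.5000; (r_i+r_j)·cross = 14·-52.5000 = -735.0000
edge 2: (10.5,4.5)→(18.5,19.5)  cross = 10.5·19.5 − 18.5·4.5 = 121.5000; (r_i+r_j)·cross = 29·121.5000 = 3523.5000
edge 3: (18.5,19.5)→(2,39)  cross = 18.5·39 − 2·19.5 = 682.5000; (r_i+r_j)·cross = 20.5·682.5000 = 13991.2500
Σcross = 628.0000 → A = |Σcross|/2 = 314.0000 mm²
Σ(r_i+r_j)·cross = 16100.5000 → first moment M = |Σ|/6 = 2683.4167
R_c = M/A = 2683.4167/314.0000 = 8.5459 mm
θ = 78° = 1.361357 rad
V = θ·R_c·A = 1.361357·8.5459·314.0000 = 3653.088 mm³

Volume = 3653.088 mm³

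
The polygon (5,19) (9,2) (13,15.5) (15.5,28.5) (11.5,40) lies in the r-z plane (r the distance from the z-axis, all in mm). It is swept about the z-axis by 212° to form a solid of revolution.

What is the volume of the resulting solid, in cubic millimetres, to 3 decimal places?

Volume = 7493.392 mm³

Profile (r,z), 5 vertices: (5,19) (9,2) (13,15.5) (15.5,28.5) (11.5,40)
edge 0: (5,19)→(9,2)  cross = 5·2 − 9·19 = -161.0000; (r_i+r_j)·cross = 14·-161.0000 = -2254.0000
edge 1: (9,2)→(13,15.5)  cross = 9·15.5 − 13·2 = 113.5000; (r_i+r_j)·cross = 22·113.5000 = 2497.0000
edge 2: (13,15.5)→(15.5,28.5)  cross = 13·28.5 − 15.5·15.5 = 130.2500; (r_i+r_j)·cross = 28.5·130.2500 = 3712.1250
edge 3: (15.5,28.5)→(11.5,40)  cross = 15.5·40 − 11.5·28.5 = 292.2500; (r_i+r_j)·cross = 27·292.2500 = 7890.7500
edge 4: (11.5,40)→(5,19)  cross = 11.5·19 − 5·40 = 18.5000; (r_i+r_j)·cross = 16.5·18.5000 = 305.2500
Σcross = 393.5000 → A = |Σcross|/2 = 196.7500 mm²
Σ(r_i+r_j)·cross = 12151.1250 → first moment M = |Σ|/6 = 2025.1875
R_c = M/A = 2025.1875/196.7500 = 10.2932 mm
θ = 212° = 3.700098 rad
V = θ·R_c·A = 3.700098·10.2932·196.7500 = 7493.392 mm³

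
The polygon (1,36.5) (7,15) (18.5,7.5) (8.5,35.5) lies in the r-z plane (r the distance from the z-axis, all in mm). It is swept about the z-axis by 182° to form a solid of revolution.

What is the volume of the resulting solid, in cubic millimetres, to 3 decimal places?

Profile (r,z), 4 vertices: (1,36.5) (7,15) (18.5,7.5) (8.5,35.5)
edge 0: (1,36.5)→(7,15)  cross = 1·15 − 7·36.5 = -240.5000; (r_i+r_j)·cross = 8·-240.5000 = -1924.0000
edge 1: (7,15)→(18.5,7.5)  cross = 7·7.5 − 18.5·15 = -225.0000; (r_i+r_j)·cross = 25.5·-225.0000 = -5737.5000
edge 2: (18.5,7.5)→(8.5,35.5)  cross = 18.5·35.5 − 8.5·7.5 = 593.0000; (r_i+r_j)·cross = 27·593.0000 = 16011.0000
edge 3: (8.5,35.5)→(1,36.5)  cross = 8.5·36.5 − 1·35.5 = 274.7500; (r_i+r_j)·cross = 9.5·274.7500 = 2610.1250
Σcross = 402.2500 → A = |Σcross|/2 = 201.1250 mm²
Σ(r_i+r_j)·cross = 10959.6250 → first moment M = |Σ|/6 = 1826.6042
R_c = M/A = 1826.6042/201.1250 = 9.0819 mm
θ = 182° = 3.176499 rad
V = θ·R_c·A = 3.176499·9.0819·201.1250 = 5802.207 mm³

Volume = 5802.207 mm³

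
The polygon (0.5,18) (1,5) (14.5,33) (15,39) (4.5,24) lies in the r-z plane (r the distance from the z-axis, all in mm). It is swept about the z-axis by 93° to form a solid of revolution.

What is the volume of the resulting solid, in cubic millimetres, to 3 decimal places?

Profile (r,z), 5 vertices: (0.5,18) (1,5) (14.5,33) (15,39) (4.5,24)
edge 0: (0.5,18)→(1,5)  cross = 0.5·5 − 1·18 = -15.5000; (r_i+r_j)·cross = 1.5·-15.5000 = -23.2500
edge 1: (1,5)→(14.5,33)  cross = 1·33 − 14.5·5 = -39.5000; (r_i+r_j)·cross = 15.5·-39.5000 = -612.2500
edge 2: (14.5,33)→(15,39)  cross = 14.5·39 − 15·33 = 70.5000; (r_i+r_j)·cross = 29.5·70.5000 = 2079.7500
edge 3: (15,39)→(4.5,24)  cross = 15·24 − 4.5·39 = 184.5000; (r_i+r_j)·cross = 19.5·184.5000 = 3597.7500
edge 4: (4.5,24)→(0.5,18)  cross = 4.5·18 − 0.5·24 = 69.0000; (r_i+r_j)·cross = 5·69.0000 = 345.0000
Σcross = 269.0000 → A = |Σcross|/2 = 134.5000 mm²
Σ(r_i+r_j)·cross = 5387.0000 → first moment M = |Σ|/6 = 897.8333
R_c = M/A = 897.8333/134.5000 = 6.6753 mm
θ = 93° = 1.623156 rad
V = θ·R_c·A = 1.623156·6.6753·134.5000 = 1457.324 mm³

Volume = 1457.324 mm³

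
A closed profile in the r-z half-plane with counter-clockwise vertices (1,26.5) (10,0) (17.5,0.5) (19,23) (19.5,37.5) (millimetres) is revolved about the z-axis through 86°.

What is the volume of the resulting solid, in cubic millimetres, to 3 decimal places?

Volume = 7894.077 mm³

Profile (r,z), 5 vertices: (1,26.5) (10,0) (17.5,0.5) (19,23) (19.5,37.5)
edge 0: (1,26.5)→(10,0)  cross = 1·0 − 10·26.5 = -265.0000; (r_i+r_j)·cross = 11·-265.0000 = -2915.0000
edge 1: (10,0)→(17.5,0.5)  cross = 10·0.5 − 17.5·0 = 5.0000; (r_i+r_j)·cross = 27.5·5.0000 = 137.5000
edge 2: (17.5,0.5)→(19,23)  cross = 17.5·23 − 19·0.5 = 393.0000; (r_i+r_j)·cross = 36.5·393.0000 = 14344.5000
edge 3: (19,23)→(19.5,37.5)  cross = 19·37.5 − 19.5·23 = 264.0000; (r_i+r_j)·cross = 38.5·264.0000 = 10164.0000
edge 4: (19.5,37.5)→(1,26.5)  cross = 19.5·26.5 − 1·37.5 = 479.2500; (r_i+r_j)·cross = 20.5·479.2500 = 9824.6250
Σcross = 876.2500 → A = |Σcross|/2 = 438.1250 mm²
Σ(r_i+r_j)·cross = 31555.6250 → first moment M = |Σ|/6 = 5259.2708
R_c = M/A = 5259.2708/438.1250 = 12.0040 mm
θ = 86° = 1.500983 rad
V = θ·R_c·A = 1.500983·12.0040·438.1250 = 7894.077 mm³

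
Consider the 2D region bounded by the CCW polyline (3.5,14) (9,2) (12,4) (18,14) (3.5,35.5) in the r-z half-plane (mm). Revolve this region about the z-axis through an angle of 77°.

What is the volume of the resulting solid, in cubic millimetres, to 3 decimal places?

Profile (r,z), 5 vertices: (3.5,14) (9,2) (12,4) (18,14) (3.5,35.5)
edge 0: (3.5,14)→(9,2)  cross = 3.5·2 − 9·14 = -119.0000; (r_i+r_j)·cross = 12.5·-119.0000 = -1487.5000
edge 1: (9,2)→(12,4)  cross = 9·4 − 12·2 = 12.0000; (r_i+r_j)·cross = 21·12.0000 = 252.0000
edge 2: (12,4)→(18,14)  cross = 12·14 − 18·4 = 96.0000; (r_i+r_j)·cross = 30·96.0000 = 2880.0000
edge 3: (18,14)→(3.5,35.5)  cross = 18·35.5 − 3.5·14 = 590.0000; (r_i+r_j)·cross = 21.5·590.0000 = 12685.0000
edge 4: (3.5,35.5)→(3.5,14)  cross = 3.5·14 − 3.5·35.5 = -75.2500; (r_i+r_j)·cross = 7·-75.2500 = -526.7500
Σcross = 503.7500 → A = |Σcross|/2 = 251.8750 mm²
Σ(r_i+r_j)·cross = 13802.7500 → first moment M = |Σ|/6 = 2300.4583
R_c = M/A = 2300.4583/251.8750 = 9.1333 mm
θ = 77° = 1.343904 rad
V = θ·R_c·A = 1.343904·9.1333·251.8750 = 3091.594 mm³

Volume = 3091.594 mm³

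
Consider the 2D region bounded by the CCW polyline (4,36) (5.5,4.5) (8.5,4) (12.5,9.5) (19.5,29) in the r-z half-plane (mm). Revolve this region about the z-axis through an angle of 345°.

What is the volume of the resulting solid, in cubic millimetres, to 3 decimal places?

Profile (r,z), 5 vertices: (4,36) (5.5,4.5) (8.5,4) (12.5,9.5) (19.5,29)
edge 0: (4,36)→(5.5,4.5)  cross = 4·4.5 − 5.5·36 = -180.0000; (r_i+r_j)·cross = 9.5·-180.0000 = -1710.0000
edge 1: (5.5,4.5)→(8.5,4)  cross = 5.5·4 − 8.5·4.5 = -16.2500; (r_i+r_j)·cross = 14·-16.2500 = -227.5000
edge 2: (8.5,4)→(12.5,9.5)  cross = 8.5·9.5 − 12.5·4 = 30.7500; (r_i+r_j)·cross = 21·30.7500 = 645.7500
edge 3: (12.5,9.5)→(19.5,29)  cross = 12.5·29 − 19.5·9.5 = 177.2500; (r_i+r_j)·cross = 32·177.2500 = 5672.0000
edge 4: (19.5,29)→(4,36)  cross = 19.5·36 − 4·29 = 586.0000; (r_i+r_j)·cross = 23.5·586.0000 = 13771.0000
Σcross = 597.7500 → A = |Σcross|/2 = 298.8750 mm²
Σ(r_i+r_j)·cross = 18151.2500 → first moment M = |Σ|/6 = 3025.2083
R_c = M/A = 3025.2083/298.8750 = 10.1220 mm
θ = 345° = 6.021386 rad
V = θ·R_c·A = 6.021386·10.1220·298.8750 = 18215.947 mm³

Volume = 18215.947 mm³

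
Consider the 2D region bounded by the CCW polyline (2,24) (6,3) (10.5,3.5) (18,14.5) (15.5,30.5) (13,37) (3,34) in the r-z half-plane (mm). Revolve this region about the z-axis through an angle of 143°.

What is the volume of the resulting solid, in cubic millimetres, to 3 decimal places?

Volume = 9354.856 mm³

Profile (r,z), 7 vertices: (2,24) (6,3) (10.5,3.5) (18,14.5) (15.5,30.5) (13,37) (3,34)
edge 0: (2,24)→(6,3)  cross = 2·3 − 6·24 = -138.0000; (r_i+r_j)·cross = 8·-138.0000 = -1104.0000
edge 1: (6,3)→(10.5,3.5)  cross = 6·3.5 − 10.5·3 = -10.5000; (r_i+r_j)·cross = 16.5·-10.5000 = -173.2500
edge 2: (10.5,3.5)→(18,14.5)  cross = 10.5·14.5 − 18·3.5 = 89.2500; (r_i+r_j)·cross = 28.5·89.2500 = 2543.6250
edge 3: (18,14.5)→(15.5,30.5)  cross = 18·30.5 − 15.5·14.5 = 324.2500; (r_i+r_j)·cross = 33.5·324.2500 = 10862.3750
edge 4: (15.5,30.5)→(13,37)  cross = 15.5·37 − 13·30.5 = 177.0000; (r_i+r_j)·cross = 28.5·177.0000 = 5044.5000
edge 5: (13,37)→(3,34)  cross = 13·34 − 3·37 = 331.0000; (r_i+r_j)·cross = 16·331.0000 = 5296.0000
edge 6: (3,34)→(2,24)  cross = 3·24 − 2·34 = 4.0000; (r_i+r_j)·cross = 5·4.0000 = 20.0000
Σcross = 777.0000 → A = |Σcross|/2 = 388.5000 mm²
Σ(r_i+r_j)·cross = 22489.2500 → first moment M = |Σ|/6 = 3748.2083
R_c = M/A = 3748.2083/388.5000 = 9.6479 mm
θ = 143° = 2.495821 rad
V = θ·R_c·A = 2.495821·9.6479·388.5000 = 9354.856 mm³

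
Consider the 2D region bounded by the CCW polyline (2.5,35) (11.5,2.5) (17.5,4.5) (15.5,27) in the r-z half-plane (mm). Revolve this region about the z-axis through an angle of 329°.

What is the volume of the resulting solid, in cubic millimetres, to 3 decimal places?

Volume = 15815.031 mm³

Profile (r,z), 4 vertices: (2.5,35) (11.5,2.5) (17.5,4.5) (15.5,27)
edge 0: (2.5,35)→(11.5,2.5)  cross = 2.5·2.5 − 11.5·35 = -396.2500; (r_i+r_j)·cross = 14·-396.2500 = -5547.5000
edge 1: (11.5,2.5)→(17.5,4.5)  cross = 11.5·4.5 − 17.5·2.5 = 8.0000; (r_i+r_j)·cross = 29·8.0000 = 232.0000
edge 2: (17.5,4.5)→(15.5,27)  cross = 17.5·27 − 15.5·4.5 = 402.7500; (r_i+r_j)·cross = 33·402.7500 = 13290.7500
edge 3: (15.5,27)→(2.5,35)  cross = 15.5·35 − 2.5·27 = 475.0000; (r_i+r_j)·cross = 18·475.0000 = 8550.0000
Σcross = 489.5000 → A = |Σcross|/2 = 244.7500 mm²
Σ(r_i+r_j)·cross = 16525.2500 → first moment M = |Σ|/6 = 2754.2083
R_c = M/A = 2754.2083/244.7500 = 11.2531 mm
θ = 329° = 5.742133 rad
V = θ·R_c·A = 5.742133·11.2531·244.7500 = 15815.031 mm³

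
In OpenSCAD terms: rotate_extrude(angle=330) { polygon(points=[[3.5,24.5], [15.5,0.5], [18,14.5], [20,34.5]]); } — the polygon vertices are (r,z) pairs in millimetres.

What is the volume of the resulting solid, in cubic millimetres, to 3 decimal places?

Volume = 20447.492 mm³

Profile (r,z), 4 vertices: (3.5,24.5) (15.5,0.5) (18,14.5) (20,34.5)
edge 0: (3.5,24.5)→(15.5,0.5)  cross = 3.5·0.5 − 15.5·24.5 = -378.0000; (r_i+r_j)·cross = 19·-378.0000 = -7182.0000
edge 1: (15.5,0.5)→(18,14.5)  cross = 15.5·14.5 − 18·0.5 = 215.7500; (r_i+r_j)·cross = 33.5·215.7500 = 7227.6250
edge 2: (18,14.5)→(20,34.5)  cross = 18·34.5 − 20·14.5 = 331.0000; (r_i+r_j)·cross = 38·331.0000 = 12578.0000
edge 3: (20,34.5)→(3.5,24.5)  cross = 20·24.5 − 3.5·34.5 = 369.2500; (r_i+r_j)·cross = 23.5·369.2500 = 8677.3750
Σcross = 538.0000 → A = |Σcross|/2 = 269.0000 mm²
Σ(r_i+r_j)·cross = 21301.0000 → first moment M = |Σ|/6 = 3550.1667
R_c = M/A = 3550.1667/269.0000 = 13.1976 mm
θ = 330° = 5.759587 rad
V = θ·R_c·A = 5.759587·13.1976·269.0000 = 20447.492 mm³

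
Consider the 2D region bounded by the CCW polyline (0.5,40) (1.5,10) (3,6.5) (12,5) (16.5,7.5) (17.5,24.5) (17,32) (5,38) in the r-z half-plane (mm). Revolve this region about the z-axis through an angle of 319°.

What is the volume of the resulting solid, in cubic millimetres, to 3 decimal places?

Profile (r,z), 8 vertices: (0.5,40) (1.5,10) (3,6.5) (12,5) (16.5,7.5) (17.5,24.5) (17,32) (5,38)
edge 0: (0.5,40)→(1.5,10)  cross = 0.5·10 − 1.5·40 = -55.0000; (r_i+r_j)·cross = 2·-55.0000 = -110.0000
edge 1: (1.5,10)→(3,6.5)  cross = 1.5·6.5 − 3·10 = -20.2500; (r_i+r_j)·cross = 4.5·-20.2500 = -91.1250
edge 2: (3,6.5)→(12,5)  cross = 3·5 − 12·6.5 = -63.0000; (r_i+r_j)·cross = 15·-63.0000 = -945.0000
edge 3: (12,5)→(16.5,7.5)  cross = 12·7.5 − 16.5·5 = 7.5000; (r_i+r_j)·cross = 28.5·7.5000 = 213.7500
edge 4: (16.5,7.5)→(17.5,24.5)  cross = 16.5·24.5 − 17.5·7.5 = 273.0000; (r_i+r_j)·cross = 34·273.0000 = 9282.0000
edge 5: (17.5,24.5)→(17,32)  cross = 17.5·32 − 17·24.5 = 143.5000; (r_i+r_j)·cross = 34.5·143.5000 = 4950.7500
edge 6: (17,32)→(5,38)  cross = 17·38 − 5·32 = 486.0000; (r_i+r_j)·cross = 22·486.0000 = 10692.0000
edge 7: (5,38)→(0.5,40)  cross = 5·40 − 0.5·38 = 181.0000; (r_i+r_j)·cross = 5.5·181.0000 = 995.5000
Σcross = 952.7500 → A = |Σcross|/2 = 476.3750 mm²
Σ(r_i+r_j)·cross = 24987.8750 → first moment M = |Σ|/6 = 4164.6458
R_c = M/A = 4164.6458/476.3750 = 8.7424 mm
θ = 319° = 5.567600 rad
V = θ·R_c·A = 5.567600·8.7424·476.3750 = 23187.083 mm³

Volume = 23187.083 mm³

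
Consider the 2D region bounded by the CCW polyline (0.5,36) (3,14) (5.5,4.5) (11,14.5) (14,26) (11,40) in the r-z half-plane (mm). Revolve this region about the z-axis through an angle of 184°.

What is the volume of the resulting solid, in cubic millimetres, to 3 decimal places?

Volume = 6880.370 mm³

Profile (r,z), 6 vertices: (0.5,36) (3,14) (5.5,4.5) (11,14.5) (14,26) (11,40)
edge 0: (0.5,36)→(3,14)  cross = 0.5·14 − 3·36 = -101.0000; (r_i+r_j)·cross = 3.5·-101.0000 = -353.5000
edge 1: (3,14)→(5.5,4.5)  cross = 3·4.5 − 5.5·14 = -63.5000; (r_i+r_j)·cross = 8.5·-63.5000 = -539.7500
edge 2: (5.5,4.5)→(11,14.5)  cross = 5.5·14.5 − 11·4.5 = 30.2500; (r_i+r_j)·cross = 16.5·30.2500 = 499.1250
edge 3: (11,14.5)→(14,26)  cross = 11·26 − 14·14.5 = 83.0000; (r_i+r_j)·cross = 25·83.0000 = 2075.0000
edge 4: (14,26)→(11,40)  cross = 14·40 − 11·26 = 274.0000; (r_i+r_j)·cross = 25·274.0000 = 6850.0000
edge 5: (11,40)→(0.5,36)  cross = 11·36 − 0.5·40 = 376.0000; (r_i+r_j)·cross = 11.5·376.0000 = 4324.0000
Σcross = 598.7500 → A = |Σcross|/2 = 299.3750 mm²
Σ(r_i+r_j)·cross = 12854.8750 → first moment M = |Σ|/6 = 2142.4792
R_c = M/A = 2142.4792/299.3750 = 7.1565 mm
θ = 184° = 3.211406 rad
V = θ·R_c·A = 3.211406·7.1565·299.3750 = 6880.370 mm³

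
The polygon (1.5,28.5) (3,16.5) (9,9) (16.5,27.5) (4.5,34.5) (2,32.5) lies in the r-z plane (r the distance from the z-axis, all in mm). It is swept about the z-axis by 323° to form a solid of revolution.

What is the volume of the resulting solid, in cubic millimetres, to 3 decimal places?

Volume = 10034.244 mm³

Profile (r,z), 6 vertices: (1.5,28.5) (3,16.5) (9,9) (16.5,27.5) (4.5,34.5) (2,32.5)
edge 0: (1.5,28.5)→(3,16.5)  cross = 1.5·16.5 − 3·28.5 = -60.7500; (r_i+r_j)·cross = 4.5·-60.7500 = -273.3750
edge 1: (3,16.5)→(9,9)  cross = 3·9 − 9·16.5 = -121.5000; (r_i+r_j)·cross = 12·-121.5000 = -1458.0000
edge 2: (9,9)→(16.5,27.5)  cross = 9·27.5 − 16.5·9 = 99.0000; (r_i+r_j)·cross = 25.5·99.0000 = 2524.5000
edge 3: (16.5,27.5)→(4.5,34.5)  cross = 16.5·34.5 − 4.5·27.5 = 445.5000; (r_i+r_j)·cross = 21·445.5000 = 9355.5000
edge 4: (4.5,34.5)→(2,32.5)  cross = 4.5·32.5 − 2·34.5 = 77.2500; (r_i+r_j)·cross = 6.5·77.2500 = 502.1250
edge 5: (2,32.5)→(1.5,28.5)  cross = 2·28.5 − 1.5·32.5 = 8.2500; (r_i+r_j)·cross = 3.5·8.2500 = 28.8750
Σcross = 447.7500 → A = |Σcross|/2 = 223.8750 mm²
Σ(r_i+r_j)·cross = 10679.6250 → first moment M = |Σ|/6 = 1779.9375
R_c = M/A = 1779.9375/223.8750 = 7.9506 mm
θ = 323° = 5.637413 rad
V = θ·R_c·A = 5.637413·7.9506·223.8750 = 10034.244 mm³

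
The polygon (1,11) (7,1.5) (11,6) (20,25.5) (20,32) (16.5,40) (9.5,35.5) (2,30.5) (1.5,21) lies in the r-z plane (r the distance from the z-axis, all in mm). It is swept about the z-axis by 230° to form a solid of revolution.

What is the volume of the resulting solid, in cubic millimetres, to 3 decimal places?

Volume = 18598.890 mm³

Profile (r,z), 9 vertices: (1,11) (7,1.5) (11,6) (20,25.5) (20,32) (16.5,40) (9.5,35.5) (2,30.5) (1.5,21)
edge 0: (1,11)→(7,1.5)  cross = 1·1.5 − 7·11 = -75.5000; (r_i+r_j)·cross = 8·-75.5000 = -604.0000
edge 1: (7,1.5)→(11,6)  cross = 7·6 − 11·1.5 = 25.5000; (r_i+r_j)·cross = 18·25.5000 = 459.0000
edge 2: (11,6)→(20,25.5)  cross = 11·25.5 − 20·6 = 160.5000; (r_i+r_j)·cross = 31·160.5000 = 4975.5000
edge 3: (20,25.5)→(20,32)  cross = 20·32 − 20·25.5 = 130.0000; (r_i+r_j)·cross = 40·130.0000 = 5200.0000
edge 4: (20,32)→(16.5,40)  cross = 20·40 − 16.5·32 = 272.0000; (r_i+r_j)·cross = 36.5·272.0000 = 9928.0000
edge 5: (16.5,40)→(9.5,35.5)  cross = 16.5·35.5 − 9.5·40 = 205.7500; (r_i+r_j)·cross = 26·205.7500 = 5349.5000
edge 6: (9.5,35.5)→(2,30.5)  cross = 9.5·30.5 − 2·35.5 = 218.7500; (r_i+r_j)·cross = 11.5·218.7500 = 2515.6250
edge 7: (2,30.5)→(1.5,21)  cross = 2·21 − 1.5·30.5 = -3.7500; (r_i+r_j)·cross = 3.5·-3.7500 = -13.1250
edge 8: (1.5,21)→(1,11)  cross = 1.5·11 − 1·21 = -4.5000; (r_i+r_j)·cross = 2.5·-4.5000 = -11.2500
Σcross = 928.7500 → A = |Σcross|/2 = 464.3750 mm²
Σ(r_i+r_j)·cross = 27799.2500 → first moment M = |Σ|/6 = 4633.2083
R_c = M/A = 4633.2083/464.3750 = 9.9773 mm
θ = 230° = 4.014257 rad
V = θ·R_c·A = 4.014257·9.9773·464.3750 = 18598.890 mm³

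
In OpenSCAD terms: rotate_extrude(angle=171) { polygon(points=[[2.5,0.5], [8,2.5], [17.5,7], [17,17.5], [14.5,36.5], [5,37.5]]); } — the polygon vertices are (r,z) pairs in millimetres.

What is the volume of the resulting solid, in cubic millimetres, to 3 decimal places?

Volume = 12290.598 mm³

Profile (r,z), 6 vertices: (2.5,0.5) (8,2.5) (17.5,7) (17,17.5) (14.5,36.5) (5,37.5)
edge 0: (2.5,0.5)→(8,2.5)  cross = 2.5·2.5 − 8·0.5 = 2.2500; (r_i+r_j)·cross = 10.5·2.2500 = 23.6250
edge 1: (8,2.5)→(17.5,7)  cross = 8·7 − 17.5·2.5 = 12.2500; (r_i+r_j)·cross = 25.5·12.2500 = 312.3750
edge 2: (17.5,7)→(17,17.5)  cross = 17.5·17.5 − 17·7 = 187.2500; (r_i+r_j)·cross = 34.5·187.2500 = 6460.1250
edge 3: (17,17.5)→(14.5,36.5)  cross = 17·36.5 − 14.5·17.5 = 366.7500; (r_i+r_j)·cross = 31.5·366.7500 = 11552.6250
edge 4: (14.5,36.5)→(5,37.5)  cross = 14.5·37.5 − 5·36.5 = 361.2500; (r_i+r_j)·cross = 19.5·361.2500 = 7044.3750
edge 5: (5,37.5)→(2.5,0.5)  cross = 5·0.5 − 2.5·37.5 = -91.2500; (r_i+r_j)·cross = 7.5·-91.2500 = -684.3750
Σcross = 838.5000 → A = |Σcross|/2 = 419.2500 mm²
Σ(r_i+r_j)·cross = 24708.7500 → first moment M = |Σ|/6 = 4118.1250
R_c = M/A = 4118.1250/419.2500 = 9.8226 mm
θ = 171° = 2.984513 rad
V = θ·R_c·A = 2.984513·9.8226·419.2500 = 12290.598 mm³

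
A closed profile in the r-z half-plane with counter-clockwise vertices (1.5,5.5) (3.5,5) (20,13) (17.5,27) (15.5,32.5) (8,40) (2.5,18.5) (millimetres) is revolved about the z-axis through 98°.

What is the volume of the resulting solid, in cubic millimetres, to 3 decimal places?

Volume = 6911.675 mm³

Profile (r,z), 7 vertices: (1.5,5.5) (3.5,5) (20,13) (17.5,27) (15.5,32.5) (8,40) (2.5,18.5)
edge 0: (1.5,5.5)→(3.5,5)  cross = 1.5·5 − 3.5·5.5 = -11.7500; (r_i+r_j)·cross = 5·-11.7500 = -58.7500
edge 1: (3.5,5)→(20,13)  cross = 3.5·13 − 20·5 = -54.5000; (r_i+r_j)·cross = 23.5·-54.5000 = -1280.7500
edge 2: (20,13)→(17.5,27)  cross = 20·27 − 17.5·13 = 312.5000; (r_i+r_j)·cross = 37.5·312.5000 = 11718.7500
edge 3: (17.5,27)→(15.5,32.5)  cross = 17.5·32.5 − 15.5·27 = 150.2500; (r_i+r_j)·cross = 33·150.2500 = 4958.2500
edge 4: (15.5,32.5)→(8,40)  cross = 15.5·40 − 8·32.5 = 360.0000; (r_i+r_j)·cross = 23.5·360.0000 = 8460.0000
edge 5: (8,40)→(2.5,18.5)  cross = 8·18.5 − 2.5·40 = 48.0000; (r_i+r_j)·cross = 10.5·48.0000 = 504.0000
edge 6: (2.5,18.5)→(1.5,5.5)  cross = 2.5·5.5 − 1.5·18.5 = -14.0000; (r_i+r_j)·cross = 4·-14.0000 = -56.0000
Σcross = 790.5000 → A = |Σcross|/2 = 395.2500 mm²
Σ(r_i+r_j)·cross = 24245.5000 → first moment M = |Σ|/6 = 4040.9167
R_c = M/A = 4040.9167/395.2500 = 10.2237 mm
θ = 98° = 1.710423 rad
V = θ·R_c·A = 1.710423·10.2237·395.2500 = 6911.675 mm³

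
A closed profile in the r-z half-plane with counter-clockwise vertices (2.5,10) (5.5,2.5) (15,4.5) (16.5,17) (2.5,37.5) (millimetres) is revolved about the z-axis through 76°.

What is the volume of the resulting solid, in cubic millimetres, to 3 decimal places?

Profile (r,z), 5 vertices: (2.5,10) (5.5,2.5) (15,4.5) (16.5,17) (2.5,37.5)
edge 0: (2.5,10)→(5.5,2.5)  cross = 2.5·2.5 − 5.5·10 = -48.7500; (r_i+r_j)·cross = 8·-48.7500 = -390.0000
edge 1: (5.5,2.5)→(15,4.5)  cross = 5.5·4.5 − 15·2.5 = -12.7500; (r_i+r_j)·cross = 20.5·-12.7500 = -261.3750
edge 2: (15,4.5)→(16.5,17)  cross = 15·17 − 16.5·4.5 = 180.7500; (r_i+r_j)·cross = 31.5·180.7500 = 5693.6250
edge 3: (16.5,17)→(2.5,37.5)  cross = 16.5·37.5 − 2.5·17 = 576.2500; (r_i+r_j)·cross = 19·576.2500 = 10948.7500
edge 4: (2.5,37.5)→(2.5,10)  cross = 2.5·10 − 2.5·37.5 = -68.7500; (r_i+r_j)·cross = 5·-68.7500 = -343.7500
Σcross = 626.7500 → A = |Σcross|/2 = 313.3750 mm²
Σ(r_i+r_j)·cross = 15647.2500 → first moment M = |Σ|/6 = 2607.8750
R_c = M/A = 2607.8750/313.3750 = 8.3219 mm
θ = 76° = 1.326450 rad
V = θ·R_c·A = 1.326450·8.3219·313.3750 = 3459.216 mm³

Volume = 3459.216 mm³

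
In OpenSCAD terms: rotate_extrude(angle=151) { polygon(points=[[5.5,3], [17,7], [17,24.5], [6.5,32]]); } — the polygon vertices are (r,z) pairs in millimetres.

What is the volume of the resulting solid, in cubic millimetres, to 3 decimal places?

Profile (r,z), 4 vertices: (5.5,3) (17,7) (17,24.5) (6.5,32)
edge 0: (5.5,3)→(17,7)  cross = 5.5·7 − 17·3 = -12.5000; (r_i+r_j)·cross = 22.5·-12.5000 = -281.2500
edge 1: (17,7)→(17,24.5)  cross = 17·24.5 − 17·7 = 297.5000; (r_i+r_j)·cross = 34·297.5000 = 10115.0000
edge 2: (17,24.5)→(6.5,32)  cross = 17·32 − 6.5·24.5 = 384.7500; (r_i+r_j)·cross = 23.5·384.7500 = 9041.6250
edge 3: (6.5,32)→(5.5,3)  cross = 6.5·3 − 5.5·32 = -156.5000; (r_i+r_j)·cross = 12·-156.5000 = -1878.0000
Σcross = 513.2500 → A = |Σcross|/2 = 256.6250 mm²
Σ(r_i+r_j)·cross = 16997.3750 → first moment M = |Σ|/6 = 2832.8958
R_c = M/A = 2832.8958/256.6250 = 11.0390 mm
θ = 151° = 2.635447 rad
V = θ·R_c·A = 2.635447·11.0390·256.6250 = 7465.947 mm³

Volume = 7465.947 mm³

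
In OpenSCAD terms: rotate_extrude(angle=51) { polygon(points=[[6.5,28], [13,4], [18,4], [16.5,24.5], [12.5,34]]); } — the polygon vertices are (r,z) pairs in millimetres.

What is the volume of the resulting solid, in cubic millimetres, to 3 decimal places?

Volume = 2309.151 mm³

Profile (r,z), 5 vertices: (6.5,28) (13,4) (18,4) (16.5,24.5) (12.5,34)
edge 0: (6.5,28)→(13,4)  cross = 6.5·4 − 13·28 = -338.0000; (r_i+r_j)·cross = 19.5·-338.0000 = -6591.0000
edge 1: (13,4)→(18,4)  cross = 13·4 − 18·4 = -20.0000; (r_i+r_j)·cross = 31·-20.0000 = -620.0000
edge 2: (18,4)→(16.5,24.5)  cross = 18·24.5 − 16.5·4 = 375.0000; (r_i+r_j)·cross = 34.5·375.0000 = 12937.5000
edge 3: (16.5,24.5)→(12.5,34)  cross = 16.5·34 − 12.5·24.5 = 254.7500; (r_i+r_j)·cross = 29·254.7500 = 7387.7500
edge 4: (12.5,34)→(6.5,28)  cross = 12.5·28 − 6.5·34 = 129.0000; (r_i+r_j)·cross = 19·129.0000 = 2451.0000
Σcross = 400.7500 → A = |Σcross|/2 = 200.3750 mm²
Σ(r_i+r_j)·cross = 15565.2500 → first moment M = |Σ|/6 = 2594.2083
R_c = M/A = 2594.2083/200.3750 = 12.9468 mm
θ = 51° = 0.890118 rad
V = θ·R_c·A = 0.890118·12.9468·200.3750 = 2309.151 mm³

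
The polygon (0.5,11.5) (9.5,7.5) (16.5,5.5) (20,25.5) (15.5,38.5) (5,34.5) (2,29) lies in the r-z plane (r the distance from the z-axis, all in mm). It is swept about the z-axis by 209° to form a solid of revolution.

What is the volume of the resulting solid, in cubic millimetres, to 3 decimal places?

Profile (r,z), 7 vertices: (0.5,11.5) (9.5,7.5) (16.5,5.5) (20,25.5) (15.5,38.5) (5,34.5) (2,29)
edge 0: (0.5,11.5)→(9.5,7.5)  cross = 0.5·7.5 − 9.5·11.5 = -105.5000; (r_i+r_j)·cross = 10·-105.5000 = -1055.0000
edge 1: (9.5,7.5)→(16.5,5.5)  cross = 9.5·5.5 − 16.5·7.5 = -71.5000; (r_i+r_j)·cross = 26·-71.5000 = -1859.0000
edge 2: (16.5,5.5)→(20,25.5)  cross = 16.5·25.5 − 20·5.5 = 310.7500; (r_i+r_j)·cross = 36.5·310.7500 = 11342.3750
edge 3: (20,25.5)→(15.5,38.5)  cross = 20·38.5 − 15.5·25.5 = 374.7500; (r_i+r_j)·cross = 35.5·374.7500 = 13303.6250
edge 4: (15.5,38.5)→(5,34.5)  cross = 15.5·34.5 − 5·38.5 = 342.2500; (r_i+r_j)·cross = 20.5·342.2500 = 7016.1250
edge 5: (5,34.5)→(2,29)  cross = 5·29 − 2·34.5 = 76.0000; (r_i+r_j)·cross = 7·76.0000 = 532.0000
edge 6: (2,29)→(0.5,11.5)  cross = 2·11.5 − 0.5·29 = 8.5000; (r_i+r_j)·cross = 2.5·8.5000 = 21.2500
Σcross = 935.2500 → A = |Σcross|/2 = 467.6250 mm²
Σ(r_i+r_j)·cross = 29301.3750 → first moment M = |Σ|/6 = 4883.5625
R_c = M/A = 4883.5625/467.6250 = 10.4433 mm
θ = 209° = 3.647738 rad
V = θ·R_c·A = 3.647738·10.4433·467.6250 = 17813.957 mm³

Volume = 17813.957 mm³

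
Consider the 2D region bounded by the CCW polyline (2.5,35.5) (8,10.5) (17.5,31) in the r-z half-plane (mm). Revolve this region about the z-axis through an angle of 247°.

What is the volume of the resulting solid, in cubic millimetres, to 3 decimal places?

Volume = 7046.269 mm³

Profile (r,z), 3 vertices: (2.5,35.5) (8,10.5) (17.5,31)
edge 0: (2.5,35.5)→(8,10.5)  cross = 2.5·10.5 − 8·35.5 = -257.7500; (r_i+r_j)·cross = 10.5·-257.7500 = -2706.3750
edge 1: (8,10.5)→(17.5,31)  cross = 8·31 − 17.5·10.5 = 64.2500; (r_i+r_j)·cross = 25.5·64.2500 = 1638.3750
edge 2: (17.5,31)→(2.5,35.5)  cross = 17.5·35.5 − 2.5·31 = 543.7500; (r_i+r_j)·cross = 20·543.7500 = 10875.0000
Σcross = 350.2500 → A = |Σcross|/2 = 175.1250 mm²
Σ(r_i+r_j)·cross = 9807.0000 → first moment M = |Σ|/6 = 1634.5000
R_c = M/A = 1634.5000/175.1250 = 9.3333 mm
θ = 247° = 4.310963 rad
V = θ·R_c·A = 4.310963·9.3333·175.1250 = 7046.269 mm³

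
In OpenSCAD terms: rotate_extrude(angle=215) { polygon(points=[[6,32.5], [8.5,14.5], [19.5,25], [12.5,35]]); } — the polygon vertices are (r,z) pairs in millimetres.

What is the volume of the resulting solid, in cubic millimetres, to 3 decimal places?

Volume = 6729.095 mm³

Profile (r,z), 4 vertices: (6,32.5) (8.5,14.5) (19.5,25) (12.5,35)
edge 0: (6,32.5)→(8.5,14.5)  cross = 6·14.5 − 8.5·32.5 = -189.2500; (r_i+r_j)·cross = 14.5·-189.2500 = -2744.1250
edge 1: (8.5,14.5)→(19.5,25)  cross = 8.5·25 − 19.5·14.5 = -70.2500; (r_i+r_j)·cross = 28·-70.2500 = -1967.0000
edge 2: (19.5,25)→(12.5,35)  cross = 19.5·35 − 12.5·25 = 370.0000; (r_i+r_j)·cross = 32·370.0000 = 11840.0000
edge 3: (12.5,35)→(6,32.5)  cross = 12.5·32.5 − 6·35 = 196.2500; (r_i+r_j)·cross = 18.5·196.2500 = 3630.6250
Σcross = 306.7500 → A = |Σcross|/2 = 153.3750 mm²
Σ(r_i+r_j)·cross = 10759.5000 → first moment M = |Σ|/6 = 1793.2500
R_c = M/A = 1793.2500/153.3750 = 11.6919 mm
θ = 215° = 3.752458 rad
V = θ·R_c·A = 3.752458·11.6919·153.3750 = 6729.095 mm³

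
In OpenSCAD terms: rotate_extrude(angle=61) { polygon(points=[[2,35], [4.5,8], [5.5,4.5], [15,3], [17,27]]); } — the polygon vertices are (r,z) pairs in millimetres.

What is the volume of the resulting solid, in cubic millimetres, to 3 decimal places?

Profile (r,z), 5 vertices: (2,35) (4.5,8) (5.5,4.5) (15,3) (17,27)
edge 0: (2,35)→(4.5,8)  cross = 2·8 − 4.5·35 = -141.5000; (r_i+r_j)·cross = 6.5·-141.5000 = -919.7500
edge 1: (4.5,8)→(5.5,4.5)  cross = 4.5·4.5 − 5.5·8 = -23.7500; (r_i+r_j)·cross = 10·-23.7500 = -237.5000
edge 2: (5.5,4.5)→(15,3)  cross = 5.5·3 − 15·4.5 = -51.0000; (r_i+r_j)·cross = 20.5·-51.0000 = -1045.5000
edge 3: (15,3)→(17,27)  cross = 15·27 − 17·3 = 354.0000; (r_i+r_j)·cross = 32·354.0000 = 11328.0000
edge 4: (17,27)→(2,35)  cross = 17·35 − 2·27 = 541.0000; (r_i+r_j)·cross = 19·541.0000 = 10279.0000
Σcross = 678.7500 → A = |Σcross|/2 = 339.3750 mm²
Σ(r_i+r_j)·cross = 19404.2500 → first moment M = |Σ|/6 = 3234.0417
R_c = M/A = 3234.0417/339.3750 = 9.5294 mm
θ = 61° = 1.064651 rad
V = θ·R_c·A = 1.064651·9.5294·339.3750 = 3443.125 mm³

Volume = 3443.125 mm³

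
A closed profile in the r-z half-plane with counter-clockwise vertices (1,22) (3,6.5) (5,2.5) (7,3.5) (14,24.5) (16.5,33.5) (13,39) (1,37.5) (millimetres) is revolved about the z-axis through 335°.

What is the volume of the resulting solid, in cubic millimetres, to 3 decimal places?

Volume = 16072.390 mm³

Profile (r,z), 8 vertices: (1,22) (3,6.5) (5,2.5) (7,3.5) (14,24.5) (16.5,33.5) (13,39) (1,37.5)
edge 0: (1,22)→(3,6.5)  cross = 1·6.5 − 3·22 = -59.5000; (r_i+r_j)·cross = 4·-59.5000 = -238.0000
edge 1: (3,6.5)→(5,2.5)  cross = 3·2.5 − 5·6.5 = -25.0000; (r_i+r_j)·cross = 8·-25.0000 = -200.0000
edge 2: (5,2.5)→(7,3.5)  cross = 5·3.5 − 7·2.5 = 0.0000; (r_i+r_j)·cross = 12·0.0000 = 0.0000
edge 3: (7,3.5)→(14,24.5)  cross = 7·24.5 − 14·3.5 = 122.5000; (r_i+r_j)·cross = 21·122.5000 = 2572.5000
edge 4: (14,24.5)→(16.5,33.5)  cross = 14·33.5 − 16.5·24.5 = 64.7500; (r_i+r_j)·cross = 30.5·64.7500 = 1974.8750
edge 5: (16.5,33.5)→(13,39)  cross = 16.5·39 − 13·33.5 = 208.0000; (r_i+r_j)·cross = 29.5·208.0000 = 6136.0000
edge 6: (13,39)→(1,37.5)  cross = 13·37.5 − 1·39 = 448.5000; (r_i+r_j)·cross = 14·448.5000 = 6279.0000
edge 7: (1,37.5)→(1,22)  cross = 1·22 − 1·37.5 = -15.5000; (r_i+r_j)·cross = 2·-15.5000 = -31.0000
Σcross = 743.7500 → A = |Σcross|/2 = 371.8750 mm²
Σ(r_i+r_j)·cross = 16493.3750 → first moment M = |Σ|/6 = 2748.8958
R_c = M/A = 2748.8958/371.8750 = 7.3920 mm
θ = 335° = 5.846853 rad
V = θ·R_c·A = 5.846853·7.3920·371.8750 = 16072.390 mm³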